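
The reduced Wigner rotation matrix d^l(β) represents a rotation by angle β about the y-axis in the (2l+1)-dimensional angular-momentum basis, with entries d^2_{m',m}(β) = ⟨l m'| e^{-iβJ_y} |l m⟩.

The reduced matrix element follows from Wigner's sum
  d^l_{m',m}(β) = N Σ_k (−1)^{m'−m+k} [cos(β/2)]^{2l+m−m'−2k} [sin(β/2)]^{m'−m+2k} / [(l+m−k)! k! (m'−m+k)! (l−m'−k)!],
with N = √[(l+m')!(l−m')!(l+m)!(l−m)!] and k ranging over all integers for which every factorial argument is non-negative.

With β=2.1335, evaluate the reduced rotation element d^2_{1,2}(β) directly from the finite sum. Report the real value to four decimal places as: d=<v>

d=0.1973

d^2_{1,2}(β=2.1335) via Wigner's sum:
c=cos(2.1335/2)=0.482973, s=sin(2.1335/2)=0.875635; N=√[6·1·24·1]=12.000000
k: max(0,(2)−(1))=1 … min(2+(2),2−(1))=1
  k=1: (−1)^0·12.0000/(6)·0.4830^3·0.8756^1 = +0.197297
d^2_{1,2}(2.1335) = +0.197297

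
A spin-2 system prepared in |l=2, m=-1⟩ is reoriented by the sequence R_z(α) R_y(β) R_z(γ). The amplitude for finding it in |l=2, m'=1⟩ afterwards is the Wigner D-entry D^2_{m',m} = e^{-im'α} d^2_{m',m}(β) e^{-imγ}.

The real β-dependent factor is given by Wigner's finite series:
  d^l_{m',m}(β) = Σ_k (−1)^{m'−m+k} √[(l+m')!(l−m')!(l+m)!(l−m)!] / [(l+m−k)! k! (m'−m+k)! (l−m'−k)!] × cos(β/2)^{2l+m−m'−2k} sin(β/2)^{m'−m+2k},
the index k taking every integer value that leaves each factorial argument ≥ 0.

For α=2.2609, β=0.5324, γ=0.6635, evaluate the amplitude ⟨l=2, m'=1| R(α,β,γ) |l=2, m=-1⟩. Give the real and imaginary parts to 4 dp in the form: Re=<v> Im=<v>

Split into d^2_{1,-1}(β=0.5324) × two z-phases.
With c≡cos(β/2)=0.964778 and s≡sin(β/2)=0.263067, N=[6·1·1·6]^{1/2}=6.000000
k: max(0,(-1)−(1))=0 … min(2+(-1),2−(1))=1
  k=0: (−1)^2·6.0000/(2)·0.9648^2·0.2631^2 = +0.193245
  k=1: (−1)^3·6.0000/(6)·0.9648^0·0.2631^4 = -0.004789
d^2_{1,-1}(0.5324) = +0.193245 -0.004789 = +0.188456
D = (-0.636617-0.771180i)·(+0.188456)·(+0.787841+0.615878i) = -0.005013-0.188389i

Re=-0.0050 Im=-0.1884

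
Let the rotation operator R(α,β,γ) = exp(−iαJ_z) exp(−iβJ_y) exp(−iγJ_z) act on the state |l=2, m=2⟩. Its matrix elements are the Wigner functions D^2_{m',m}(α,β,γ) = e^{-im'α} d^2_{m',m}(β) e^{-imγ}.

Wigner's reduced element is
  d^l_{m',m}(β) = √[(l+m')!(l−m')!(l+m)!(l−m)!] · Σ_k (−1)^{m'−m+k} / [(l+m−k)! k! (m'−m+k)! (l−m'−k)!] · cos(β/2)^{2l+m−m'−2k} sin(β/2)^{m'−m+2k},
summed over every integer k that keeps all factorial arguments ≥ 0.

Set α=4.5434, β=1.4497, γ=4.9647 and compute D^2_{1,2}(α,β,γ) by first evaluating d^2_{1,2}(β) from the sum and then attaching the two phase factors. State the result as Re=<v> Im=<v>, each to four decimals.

D^2_{1,2}(4.5434,1.4497,4.9647) = e^{-i·1·4.5434}·d^2_{1,2}(1.4497)·e^{-i·2·4.9647}. Compute d first:
c=cos(1.4497/2)=0.748599, s=sin(1.4497/2)=0.663023; N=√[6·1·24·1]=12.000000
Admissible k: 1..1 (factorial args all ≥0)
  k=1: (−1)^0·12.0000/(6)·0.7486^3·0.6630^1 = +0.556296
d^2_{1,2}(1.4497) = +0.556296
D = (-0.168186+0.985755i)·(+0.556296)·(-0.875357+0.483477i) = -0.183226-0.525256i

Re=-0.1832 Im=-0.5253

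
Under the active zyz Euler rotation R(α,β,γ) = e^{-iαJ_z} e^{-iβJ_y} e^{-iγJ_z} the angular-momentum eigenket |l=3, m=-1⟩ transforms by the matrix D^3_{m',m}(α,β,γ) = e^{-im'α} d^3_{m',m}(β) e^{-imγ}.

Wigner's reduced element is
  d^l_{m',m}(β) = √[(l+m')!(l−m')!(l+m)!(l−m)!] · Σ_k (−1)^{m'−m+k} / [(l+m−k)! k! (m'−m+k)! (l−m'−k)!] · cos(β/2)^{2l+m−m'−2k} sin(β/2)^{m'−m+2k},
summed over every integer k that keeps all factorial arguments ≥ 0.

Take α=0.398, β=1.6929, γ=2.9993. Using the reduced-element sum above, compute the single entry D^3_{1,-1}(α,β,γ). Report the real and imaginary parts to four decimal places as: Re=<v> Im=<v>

Re=0.2400 Im=-0.1439

D^3_{1,-1}(0.398,1.6929,2.9993) = e^{-i·1·0.398}·d^3_{1,-1}(1.6929)·e^{-i·-1·2.9993}. Compute d first:
c=cos(1.6929/2)=0.662646, s=sin(1.6929/2)=0.748933; N=√[24·2·2·24]=48.000000
k∈{0,1,2} keeps every argument non-negative
  k=0: (−1)^2·48.0000/(8)·0.6626^4·0.7489^2 = +0.648878
  k=1: (−1)^3·48.0000/(6)·0.6626^2·0.7489^4 = -1.105158
  k=2: (−1)^4·48.0000/(48)·0.6626^0·0.7489^6 = +0.176464
d^3_{1,-1}(1.6929) = +0.648878 -1.105158 +0.176464 = -0.279816
Attach z-rotation phases: D = e^{-i(1)(0.398)}·(-0.279816)·e^{-i(-1)(2.9993)} = +0.239958-0.143933i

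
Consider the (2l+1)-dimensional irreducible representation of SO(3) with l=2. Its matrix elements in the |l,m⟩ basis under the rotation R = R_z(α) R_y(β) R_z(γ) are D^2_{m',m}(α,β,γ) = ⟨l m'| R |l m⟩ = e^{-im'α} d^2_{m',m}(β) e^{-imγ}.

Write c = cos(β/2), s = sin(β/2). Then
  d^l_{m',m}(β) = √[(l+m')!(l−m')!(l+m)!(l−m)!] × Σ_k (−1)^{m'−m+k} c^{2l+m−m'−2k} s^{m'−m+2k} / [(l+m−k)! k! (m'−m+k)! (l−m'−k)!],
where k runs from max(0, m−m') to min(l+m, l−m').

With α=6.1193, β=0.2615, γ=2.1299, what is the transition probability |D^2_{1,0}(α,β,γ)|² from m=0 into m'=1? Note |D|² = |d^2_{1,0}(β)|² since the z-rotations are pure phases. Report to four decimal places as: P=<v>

First d^2_{1,0}(β=0.2615), then the phase factors e^{-i(1)α} and e^{-i(0)γ}:
c=cos(0.2615/2)=0.991464, s=sin(0.2615/2)=0.130378; N=√[6·1·2·2]=4.898979
k: max(0,(0)−(1))=0 … min(2+(0),2−(1))=1
  k=0: (−1)^1·4.8990/(2)·0.9915^3·0.1304^1 = -0.311251
  k=1: (−1)^2·4.8990/(2)·0.9915^1·0.1304^3 = +0.005382
d^2_{1,0}(0.2615) = -0.311251 +0.005382 = -0.305869
|D^2_{1,0}|² = |d^2_{1,0}(β)|² = (-0.305869)² = 0.093556 (the z-rotation phases have unit modulus)

P=0.0936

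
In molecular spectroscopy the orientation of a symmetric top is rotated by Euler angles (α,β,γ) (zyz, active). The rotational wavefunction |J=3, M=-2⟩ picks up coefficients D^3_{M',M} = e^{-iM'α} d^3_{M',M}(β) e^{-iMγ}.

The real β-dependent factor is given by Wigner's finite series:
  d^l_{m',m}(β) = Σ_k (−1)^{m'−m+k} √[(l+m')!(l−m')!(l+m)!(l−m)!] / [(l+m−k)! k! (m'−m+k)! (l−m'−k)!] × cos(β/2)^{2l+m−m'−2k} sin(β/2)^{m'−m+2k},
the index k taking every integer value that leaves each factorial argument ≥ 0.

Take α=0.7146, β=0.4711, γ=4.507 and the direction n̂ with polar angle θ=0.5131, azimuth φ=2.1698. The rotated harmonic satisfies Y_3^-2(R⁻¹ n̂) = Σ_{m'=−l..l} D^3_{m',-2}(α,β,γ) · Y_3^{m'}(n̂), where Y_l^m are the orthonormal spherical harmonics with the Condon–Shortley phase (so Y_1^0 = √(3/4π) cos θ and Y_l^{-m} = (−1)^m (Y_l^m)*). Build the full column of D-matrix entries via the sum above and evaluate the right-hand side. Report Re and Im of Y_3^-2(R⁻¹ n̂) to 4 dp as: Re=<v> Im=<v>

Re=-0.0209 Im=-0.2917

Need the full column D^3_{m',-2} for m'=−3..3 at α=0.7146, β=0.4711, γ=4.507.
cos(β/2)=0.972386, sin(β/2)=0.233378
d^3_{-3,-2}: single k=1 term ⇒ +0.496969;  D = +0.080268-0.490444i
d^3_{-2,-2}: k∈[0..1] ⇒ +0.845342 -0.243469 = +0.601873;  D = -0.315809-0.512363i
d^3_{-1,-2}: k∈[0..1] ⇒ -0.641584 +0.073914 = -0.567670;  D = +0.541671+0.169829i
d^3_{0,-2}: k∈[0..1] ⇒ +0.266707 -0.015363 = +0.251344;  D = -0.230435+0.100367i
d^3_{1,-2}: k∈[0..1] ⇒ -0.073914 +0.002129 = -0.071785;  D = +0.030927-0.064781i
d^3_{2,-2}: k∈[0..1] ⇒ +0.014024 -0.000162 = +0.013863;  D = +0.003687+0.013364i
d^3_{3,-2}: single k=0 term ⇒ -0.001649;  D = -0.001373-0.000913i
Y_3^{m'}(θ=0.5131,φ=2.1698) and Σ D·Y over m':
  (+0.0803-0.4904i)·(+0.0481-0.0111i)  (-0.3158-0.5124i)·(-0.0781+0.1998i)  (+0.5417+0.1698i)·(-0.2500-0.3662i)  (-0.2304+0.1004i)·(+0.2585+0.0000i)  (+0.0309-0.0648i)·(+0.2500-0.3662i)  (+0.0037+0.0134i)·(-0.0781-0.1998i)  (-0.0014-0.0009i)·(-0.0481-0.0111i)
Y_3^-2(R⁻¹ n̂) = -0.020873-0.291676i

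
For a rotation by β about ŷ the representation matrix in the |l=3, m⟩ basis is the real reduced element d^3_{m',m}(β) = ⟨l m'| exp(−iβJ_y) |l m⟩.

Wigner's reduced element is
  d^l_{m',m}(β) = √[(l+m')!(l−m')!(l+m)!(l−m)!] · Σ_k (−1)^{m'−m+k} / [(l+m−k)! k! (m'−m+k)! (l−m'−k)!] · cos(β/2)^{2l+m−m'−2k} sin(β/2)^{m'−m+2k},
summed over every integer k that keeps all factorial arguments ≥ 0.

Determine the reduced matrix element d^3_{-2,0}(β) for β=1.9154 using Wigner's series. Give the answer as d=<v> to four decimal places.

d=-0.4098

d^3_{-2,0}(β=1.9154) via Wigner's sum:
With c≡cos(β/2)=0.575403 and s≡sin(β/2)=0.817870, N=[1·120·6·6]^{1/2}=65.726707
k: max(0,(0)−(-2))=2 … min(3+(0),3−(-2))=3
  k=2: (−1)^0·65.7267/(12)·0.5754^4·0.8179^2 = +0.401621
  k=3: (−1)^1·65.7267/(12)·0.5754^2·0.8179^4 = -0.811413
d^3_{-2,0}(1.9154) = +0.401621 -0.811413 = -0.409792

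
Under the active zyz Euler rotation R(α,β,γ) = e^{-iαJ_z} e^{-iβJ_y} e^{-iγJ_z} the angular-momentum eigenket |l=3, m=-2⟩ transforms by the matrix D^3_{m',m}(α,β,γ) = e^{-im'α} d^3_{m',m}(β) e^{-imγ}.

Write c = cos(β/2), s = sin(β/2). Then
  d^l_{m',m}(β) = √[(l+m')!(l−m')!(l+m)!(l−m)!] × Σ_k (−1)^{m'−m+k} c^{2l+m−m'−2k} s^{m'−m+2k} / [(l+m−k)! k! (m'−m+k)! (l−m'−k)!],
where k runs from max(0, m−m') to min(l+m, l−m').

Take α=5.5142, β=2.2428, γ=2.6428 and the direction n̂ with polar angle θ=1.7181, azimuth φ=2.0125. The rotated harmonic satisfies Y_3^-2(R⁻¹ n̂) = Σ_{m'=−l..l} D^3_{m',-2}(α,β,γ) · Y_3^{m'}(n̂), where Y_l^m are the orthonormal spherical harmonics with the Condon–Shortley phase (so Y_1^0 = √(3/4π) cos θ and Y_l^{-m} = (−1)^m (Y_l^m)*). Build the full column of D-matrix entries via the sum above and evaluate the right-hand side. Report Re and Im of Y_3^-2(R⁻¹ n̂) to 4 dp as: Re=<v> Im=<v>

Need the full column D^3_{m',-2} for m'=−3..3 at α=5.5142, β=2.2428, γ=2.6428.
cos(β/2)=0.434422, sin(β/2)=0.900710
d^3_{-3,-2}: single k=1 term ⇒ +0.034136;  D = -0.033684+0.005538i
d^3_{-2,-2}: k∈[0..1] ⇒ +0.006722 -0.144473 = -0.137751;  D = +0.113219+0.078465i
d^3_{-1,-2}: k∈[0..1] ⇒ -0.044070 +0.378895 = +0.334825;  D = -0.065132-0.328429i
d^3_{0,-2}: k∈[0..1] ⇒ +0.158262 -0.680335 = -0.522073;  D = -0.283137+0.438627i
d^3_{1,-2}: k∈[0..1] ⇒ -0.378895 +0.814396 = +0.435500;  D = +0.424171-0.098691i
d^3_{2,-2}: k∈[0..1] ⇒ +0.621058 -0.533960 = +0.087099;  D = +0.074688+0.044809i
d^3_{3,-2}: single k=0 term ⇒ -0.630828;  D = -0.163043-0.609394i
Y_3^{m'}(θ=1.7181,φ=2.0125) and Σ D·Y over m':
  (-0.0337+0.0055i)·(+0.3917+0.0982i)  (+0.1132+0.0785i)·(+0.0931-0.1134i)  (-0.0651-0.3284i)·(+0.1219+0.2579i)  (-0.2831+0.4386i)·(+0.1584+0.0000i)  (+0.4242-0.0987i)·(-0.1219+0.2579i)  (+0.0747+0.0448i)·(+0.0931+0.1134i)  (-0.1630-0.6094i)·(-0.3917+0.0982i)
Y_3^-2(R⁻¹ n̂) = +0.136918+0.362707i

Re=0.1369 Im=0.3627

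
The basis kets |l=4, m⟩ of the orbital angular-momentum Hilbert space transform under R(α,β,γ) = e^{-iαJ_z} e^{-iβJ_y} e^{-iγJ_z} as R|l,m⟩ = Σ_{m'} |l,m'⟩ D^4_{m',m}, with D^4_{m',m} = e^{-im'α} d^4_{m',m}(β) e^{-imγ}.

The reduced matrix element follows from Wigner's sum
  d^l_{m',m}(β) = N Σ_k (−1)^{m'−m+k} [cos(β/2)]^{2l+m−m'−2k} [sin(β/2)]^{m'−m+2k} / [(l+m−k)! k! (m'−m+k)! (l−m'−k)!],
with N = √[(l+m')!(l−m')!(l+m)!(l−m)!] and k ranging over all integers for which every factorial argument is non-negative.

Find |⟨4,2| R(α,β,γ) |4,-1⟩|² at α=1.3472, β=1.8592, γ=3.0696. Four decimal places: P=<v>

P=0.1636

D^4_{2,-1}(1.3472,1.8592,3.0696) = e^{-i·2·1.3472}·d^4_{2,-1}(1.8592)·e^{-i·-1·3.0696}. Compute d first:
With c≡cos(β/2)=0.598155 and s≡sin(β/2)=0.801381, N=[720·2·6·120]^{1/2}=1018.233765
k∈{0,1,2} keeps every argument non-negative
  k=0: (−1)^3·1018.2338/(72)·0.5982^5·0.8014^3 = -0.557313
  k=1: (−1)^4·1018.2338/(48)·0.5982^3·0.8014^5 = +1.500518
  k=2: (−1)^5·1018.2338/(240)·0.5982^1·0.8014^7 = -0.538669
d^4_{2,-1}(1.8592) = -0.557313 +1.500518 -0.538669 = +0.404536
|D^4_{2,-1}|² = |d^4_{2,-1}(β)|² = (+0.404536)² = 0.163649 (the z-rotation phases have unit modulus)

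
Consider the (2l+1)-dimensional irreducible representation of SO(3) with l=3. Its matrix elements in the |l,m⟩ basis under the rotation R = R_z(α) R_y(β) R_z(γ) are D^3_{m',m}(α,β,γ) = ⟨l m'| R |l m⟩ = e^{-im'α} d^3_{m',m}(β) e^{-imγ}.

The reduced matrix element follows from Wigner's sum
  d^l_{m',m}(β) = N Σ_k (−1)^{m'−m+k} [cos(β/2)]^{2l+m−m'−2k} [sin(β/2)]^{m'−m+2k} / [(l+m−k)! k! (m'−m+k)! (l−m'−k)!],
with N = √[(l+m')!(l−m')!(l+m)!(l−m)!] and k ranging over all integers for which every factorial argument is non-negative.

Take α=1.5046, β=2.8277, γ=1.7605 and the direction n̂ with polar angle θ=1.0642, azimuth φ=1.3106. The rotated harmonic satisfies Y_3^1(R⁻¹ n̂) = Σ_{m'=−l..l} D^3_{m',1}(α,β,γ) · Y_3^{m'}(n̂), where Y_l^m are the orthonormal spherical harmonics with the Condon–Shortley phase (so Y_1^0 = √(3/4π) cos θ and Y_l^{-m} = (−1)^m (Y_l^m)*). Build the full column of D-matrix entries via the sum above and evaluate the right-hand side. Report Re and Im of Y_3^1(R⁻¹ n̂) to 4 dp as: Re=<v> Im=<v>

Re=0.0043 Im=0.2556

Need the full column D^3_{m',1} for m'=−3..3 at α=1.5046, β=2.8277, γ=1.7605.
cos(β/2)=0.156303, sin(β/2)=0.987709
d^3_{-3,1}: single k=4 term ⇒ +0.090052;  D = -0.083349+0.034095i
d^3_{-2,1}: k∈[3..4] ⇒ +0.023271 -0.464635 = -0.441364;  D = -0.139716-0.418667i
d^3_{-1,1}: k∈[2..4] ⇒ +0.003494 -0.186012 +0.928484 = +0.745966;  D = +0.721675-0.188816i
d^3_{0,1}: k∈[1..3] ⇒ +0.000319 -0.038238 +0.508982 = +0.471063;  D = -0.088827-0.462613i
d^3_{1,1}: k∈[0..2] ⇒ +0.000015 -0.004658 +0.139509 = +0.134865;  D = -0.133838+0.016615i
d^3_{2,1}: k∈[0..1] ⇒ -0.000291 +0.023271 = +0.022980;  D = +0.001316+0.022942i
d^3_{3,1}: single k=0 term ⇒ +0.002255;  D = +0.002255+0.000020i
Y_3^{m'}(θ=1.0642,φ=1.3106) and Σ D·Y over m':
  (-0.0833+0.0341i)·(-0.1963+0.1982i)  (-0.1397-0.4187i)·(-0.3289-0.1885i)  (+0.7217-0.1888i)·(+0.0129-0.0484i)  (-0.0888-0.4626i)·(-0.3301+0.0000i)  (-0.1338+0.0166i)·(-0.0129-0.0484i)  (+0.0013+0.0229i)·(-0.3289+0.1885i)  (+0.0023+0.0000i)·(+0.1963+0.1982i)
Y_3^1(R⁻¹ n̂) = +0.004325+0.255613i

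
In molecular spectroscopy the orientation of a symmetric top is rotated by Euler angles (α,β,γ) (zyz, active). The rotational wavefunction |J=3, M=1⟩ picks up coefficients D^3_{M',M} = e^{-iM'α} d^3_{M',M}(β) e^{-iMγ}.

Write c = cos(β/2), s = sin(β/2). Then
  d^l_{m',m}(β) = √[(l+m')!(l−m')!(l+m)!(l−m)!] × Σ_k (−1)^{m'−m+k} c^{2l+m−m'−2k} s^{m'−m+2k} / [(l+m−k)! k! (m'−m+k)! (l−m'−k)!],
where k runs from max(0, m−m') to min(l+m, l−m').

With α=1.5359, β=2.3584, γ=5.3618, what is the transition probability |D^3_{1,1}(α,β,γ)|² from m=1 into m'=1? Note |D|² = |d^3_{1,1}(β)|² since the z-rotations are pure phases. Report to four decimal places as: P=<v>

First d^3_{1,1}(β=2.3584), then the phase factors e^{-i(1)α} and e^{-i(1)γ}:
With c≡cos(β/2)=0.381664 and s≡sin(β/2)=0.924301, N=[24·2·24·2]^{1/2}=48.000000
k: max(0,(1)−(1))=0 … min(3+(1),3−(1))=2
  k=0: (−1)^0·48.0000/(48)·0.3817^6·0.9243^0 = +0.003091
  k=1: (−1)^1·48.0000/(6)·0.3817^4·0.9243^2 = -0.145025
  k=2: (−1)^2·48.0000/(8)·0.3817^2·0.9243^4 = +0.637923
d^3_{1,1}(2.3584) = +0.003091 -0.145025 +0.637923 = +0.495989
|D^3_{1,1}|² = |d^3_{1,1}(β)|² = (+0.495989)² = 0.246005 (the z-rotation phases have unit modulus)

P=0.2460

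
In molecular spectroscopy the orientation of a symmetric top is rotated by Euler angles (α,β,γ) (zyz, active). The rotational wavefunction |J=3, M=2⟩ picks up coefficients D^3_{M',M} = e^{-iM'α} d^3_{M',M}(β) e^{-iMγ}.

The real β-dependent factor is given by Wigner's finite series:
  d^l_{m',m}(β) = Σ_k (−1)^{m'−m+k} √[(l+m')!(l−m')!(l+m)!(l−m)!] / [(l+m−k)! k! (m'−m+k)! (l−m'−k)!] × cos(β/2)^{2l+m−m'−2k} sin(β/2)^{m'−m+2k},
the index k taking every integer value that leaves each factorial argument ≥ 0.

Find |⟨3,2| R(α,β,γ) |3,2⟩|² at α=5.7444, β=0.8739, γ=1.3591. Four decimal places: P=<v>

Split into d^3_{2,2}(β=0.8739) × two z-phases.
Half-angle: c=0.906047, s=0.423178. N=√(120·1·120·1)=120.000000
The bounds max(0,m−m')=0 and min(l+m,l−m')=1 give 2 terms
  k=0: (−1)^0·120.0000/(120)·0.9060^6·0.4232^0 = +0.553227
  k=1: (−1)^1·120.0000/(24)·0.9060^4·0.4232^2 = -0.603418
d^3_{2,2}(0.8739) = +0.553227 -0.603418 = -0.050191
|D^3_{2,2}|² = |d^3_{2,2}(β)|² = (-0.050191)² = 0.002519 (the z-rotation phases have unit modulus)

P=0.0025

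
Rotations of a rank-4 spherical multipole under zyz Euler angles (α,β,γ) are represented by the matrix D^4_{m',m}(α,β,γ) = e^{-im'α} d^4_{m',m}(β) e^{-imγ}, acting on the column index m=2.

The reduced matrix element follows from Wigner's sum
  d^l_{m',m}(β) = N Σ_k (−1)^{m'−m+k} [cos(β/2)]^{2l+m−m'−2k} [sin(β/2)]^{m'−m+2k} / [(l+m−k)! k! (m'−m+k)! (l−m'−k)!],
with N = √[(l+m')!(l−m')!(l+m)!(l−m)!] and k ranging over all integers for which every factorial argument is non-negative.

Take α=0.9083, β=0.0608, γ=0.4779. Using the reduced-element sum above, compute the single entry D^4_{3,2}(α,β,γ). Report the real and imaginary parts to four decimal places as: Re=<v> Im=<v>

Re=0.0970 Im=-0.0580

D^4_{3,2}(0.9083,0.0608,0.4779) = e^{-i·3·0.9083}·d^4_{3,2}(0.0608)·e^{-i·2·0.4779}. Compute d first:
Half-angle: c=0.999538, s=0.030395. N=√(5040·1·720·2)=2693.993318
The bounds max(0,m−m')=0 and min(l+m,l−m')=1 give 2 terms
  k=0: (−1)^1·2693.9933/(720)·0.9995^7·0.0304^1 = -0.113362
  k=1: (−1)^2·2693.9933/(240)·0.9995^5·0.0304^3 = +0.000314
d^4_{3,2}(0.0608) = -0.113362 +0.000314 = -0.113047
Attach z-rotation phases: D = e^{-i(3)(0.9083)}·(-0.113047)·e^{-i(2)(0.4779)} = +0.097013-0.058035i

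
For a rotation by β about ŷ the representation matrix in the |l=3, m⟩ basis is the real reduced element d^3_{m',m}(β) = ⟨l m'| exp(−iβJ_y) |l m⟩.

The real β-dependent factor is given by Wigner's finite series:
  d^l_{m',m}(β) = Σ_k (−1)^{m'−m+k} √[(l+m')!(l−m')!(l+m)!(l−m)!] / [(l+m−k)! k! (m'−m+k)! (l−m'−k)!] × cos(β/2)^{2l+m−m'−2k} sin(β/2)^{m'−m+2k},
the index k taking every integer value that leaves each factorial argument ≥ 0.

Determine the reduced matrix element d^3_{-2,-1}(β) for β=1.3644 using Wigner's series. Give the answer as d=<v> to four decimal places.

d^3_{-2,-1}(β=1.3644) via Wigner's sum:
With c≡cos(β/2)=0.776187 and s≡sin(β/2)=0.630502, N=[1·120·2·24]^{1/2}=75.894664
The bounds max(0,m−m')=1 and min(l+m,l−m')=2 give 2 terms
  k=1: (−1)^0·75.8947/(24)·0.7762^5·0.6305^1 = +0.561720
  k=2: (−1)^1·75.8947/(12)·0.7762^3·0.6305^3 = -0.741293
d^3_{-2,-1}(1.3644) = +0.561720 -0.741293 = -0.179573

d=-0.1796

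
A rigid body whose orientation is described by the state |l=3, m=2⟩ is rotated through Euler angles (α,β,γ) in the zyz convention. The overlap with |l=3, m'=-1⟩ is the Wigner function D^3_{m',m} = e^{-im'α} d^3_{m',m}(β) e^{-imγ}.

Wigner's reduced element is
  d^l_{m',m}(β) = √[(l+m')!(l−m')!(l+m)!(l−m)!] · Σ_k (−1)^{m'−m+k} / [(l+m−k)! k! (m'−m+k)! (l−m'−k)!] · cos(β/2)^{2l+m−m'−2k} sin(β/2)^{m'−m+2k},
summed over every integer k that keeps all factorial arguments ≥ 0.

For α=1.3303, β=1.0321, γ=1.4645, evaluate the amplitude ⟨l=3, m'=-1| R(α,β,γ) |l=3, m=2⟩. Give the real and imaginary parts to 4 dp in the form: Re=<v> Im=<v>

Re=-0.0117 Im=-0.4194

D^3_{-1,2}(1.3303,1.0321,1.4645) = e^{-i·-1·1.3303}·d^3_{-1,2}(1.0321)·e^{-i·2·1.4645}. Compute d first:
c=cos(1.0321/2)=0.869775, s=sin(1.0321/2)=0.493448; N=√[2·24·120·1]=75.894664
Admissible k: 3..4 (factorial args all ≥0)
  k=3: (−1)^0·75.8947/(12)·0.8698^3·0.4934^3 = +0.500007
  k=4: (−1)^1·75.8947/(24)·0.8698^1·0.4934^5 = -0.080467
d^3_{-1,2}(1.0321) = +0.500007 -0.080467 = +0.419540
Phases: e^{-i·(-1)·1.3303}=+0.238185+0.971220i, e^{-i·(2)·1.4645}=-0.977487-0.210995i ⇒ D=-0.011705-0.419377i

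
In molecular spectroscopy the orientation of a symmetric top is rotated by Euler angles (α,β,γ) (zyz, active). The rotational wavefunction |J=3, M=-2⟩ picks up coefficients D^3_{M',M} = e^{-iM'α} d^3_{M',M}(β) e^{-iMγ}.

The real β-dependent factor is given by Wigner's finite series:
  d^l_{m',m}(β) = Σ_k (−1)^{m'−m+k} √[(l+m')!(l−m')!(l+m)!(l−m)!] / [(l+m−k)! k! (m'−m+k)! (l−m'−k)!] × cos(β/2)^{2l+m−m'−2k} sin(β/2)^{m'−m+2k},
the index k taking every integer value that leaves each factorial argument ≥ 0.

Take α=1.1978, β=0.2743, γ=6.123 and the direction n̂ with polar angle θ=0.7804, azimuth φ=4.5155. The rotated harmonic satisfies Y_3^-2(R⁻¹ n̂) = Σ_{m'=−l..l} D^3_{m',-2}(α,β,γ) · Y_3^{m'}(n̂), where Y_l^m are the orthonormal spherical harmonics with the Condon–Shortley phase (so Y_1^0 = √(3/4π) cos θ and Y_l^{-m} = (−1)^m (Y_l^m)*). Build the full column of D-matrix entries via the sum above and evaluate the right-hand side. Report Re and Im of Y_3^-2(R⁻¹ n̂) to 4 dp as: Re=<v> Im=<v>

Need the full column D^3_{m',-2} for m'=−3..3 at α=1.1978, β=0.2743, γ=6.123.
cos(β/2)=0.990610, sin(β/2)=0.136720
d^3_{-3,-2}: single k=1 term ⇒ +0.319464;  D = -0.316708-0.041869i
d^3_{-2,-2}: k∈[0..1] ⇒ +0.944964 -0.090001 = +0.854963;  D = -0.413213+0.748476i
d^3_{-1,-2}: k∈[0..1] ⇒ -0.412426 +0.015712 = -0.396714;  D = -0.253552-0.305112i
d^3_{0,-2}: k∈[0..1] ⇒ +0.098591 -0.001878 = +0.096713;  D = +0.091792-0.030457i
d^3_{1,-2}: k∈[0..1] ⇒ -0.015712 +0.000150 = -0.015563;  D = -0.000819+0.015541i
d^3_{2,-2}: k∈[0..1] ⇒ +0.001714 -0.000007 = +0.001708;  D = -0.001555-0.000705i
d^3_{3,-2}: single k=0 term ⇒ -0.000116;  D = +0.000083-0.000081i
Y_3^{m'}(θ=0.7804,φ=4.5155) and Σ D·Y over m':
  (-0.3167-0.0419i)·(+0.0809-0.1207i)  (-0.4132+0.7485i)·(-0.3320-0.1379i)  (-0.2536-0.3051i)·(-0.0678+0.3400i)  (+0.0918-0.0305i)·(-0.1260+0.0000i)  (-0.0008+0.0155i)·(+0.0678+0.3400i)  (-0.0016-0.0007i)·(-0.3320+0.1379i)  (+0.0001-0.0001i)·(-0.0809-0.1207i)
Y_3^-2(R⁻¹ n̂) = +0.314384-0.217549i

Re=0.3144 Im=-0.2175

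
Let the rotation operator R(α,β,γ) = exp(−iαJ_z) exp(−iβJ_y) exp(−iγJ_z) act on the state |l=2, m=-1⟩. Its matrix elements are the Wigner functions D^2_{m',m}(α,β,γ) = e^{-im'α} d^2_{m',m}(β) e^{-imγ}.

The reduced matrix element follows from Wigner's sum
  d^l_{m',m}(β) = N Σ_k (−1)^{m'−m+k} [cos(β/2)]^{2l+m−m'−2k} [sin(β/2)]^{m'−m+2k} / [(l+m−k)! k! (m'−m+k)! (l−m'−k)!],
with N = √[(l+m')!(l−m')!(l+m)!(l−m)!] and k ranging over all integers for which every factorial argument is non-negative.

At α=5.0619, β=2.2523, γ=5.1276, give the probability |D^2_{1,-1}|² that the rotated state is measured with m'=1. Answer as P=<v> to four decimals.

P=0.0449

Split into d^2_{1,-1}(β=2.2523) × two z-phases.
With c≡cos(β/2)=0.430139 and s≡sin(β/2)=0.902763, N=[6·1·1·6]^{1/2}=6.000000
Admissible k: 0..1 (factorial args all ≥0)
  k=0: (−1)^2·6.0000/(2)·0.4301^2·0.9028^2 = +0.452361
  k=1: (−1)^3·6.0000/(6)·0.4301^0·0.9028^4 = -0.664194
d^2_{1,-1}(2.2523) = +0.452361 -0.664194 = -0.211832
|D^2_{1,-1}|² = |d^2_{1,-1}(β)|² = (-0.211832)² = 0.044873 (the z-rotation phases have unit modulus)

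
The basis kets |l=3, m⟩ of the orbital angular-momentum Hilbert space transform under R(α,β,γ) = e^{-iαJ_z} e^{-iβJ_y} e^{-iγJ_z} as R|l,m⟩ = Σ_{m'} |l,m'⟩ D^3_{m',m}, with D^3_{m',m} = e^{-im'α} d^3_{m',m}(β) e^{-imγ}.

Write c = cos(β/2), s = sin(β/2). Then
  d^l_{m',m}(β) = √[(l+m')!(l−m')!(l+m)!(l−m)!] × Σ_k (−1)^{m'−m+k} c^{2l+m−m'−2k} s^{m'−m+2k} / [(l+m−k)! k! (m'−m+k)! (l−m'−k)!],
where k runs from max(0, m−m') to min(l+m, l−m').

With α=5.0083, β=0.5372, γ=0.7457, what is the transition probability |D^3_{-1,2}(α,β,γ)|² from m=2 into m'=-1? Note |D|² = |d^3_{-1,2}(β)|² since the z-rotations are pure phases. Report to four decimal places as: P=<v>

D^3_{-1,2}(5.0083,0.5372,0.7457) = e^{-i·-1·5.0083}·d^3_{-1,2}(0.5372)·e^{-i·2·0.7457}. Compute d first:
c=cos(0.5372/2)=0.964143, s=sin(0.5372/2)=0.265382; N=√[2·24·120·1]=75.894664
Admissible k: 3..4 (factorial args all ≥0)
  k=3: (−1)^0·75.8947/(12)·0.9641^3·0.2654^3 = +0.105942
  k=4: (−1)^1·75.8947/(24)·0.9641^1·0.2654^5 = -0.004013
d^3_{-1,2}(0.5372) = +0.105942 -0.004013 = +0.101929
|D^3_{-1,2}|² = |d^3_{-1,2}(β)|² = (+0.101929)² = 0.010389 (the z-rotation phases have unit modulus)

P=0.0104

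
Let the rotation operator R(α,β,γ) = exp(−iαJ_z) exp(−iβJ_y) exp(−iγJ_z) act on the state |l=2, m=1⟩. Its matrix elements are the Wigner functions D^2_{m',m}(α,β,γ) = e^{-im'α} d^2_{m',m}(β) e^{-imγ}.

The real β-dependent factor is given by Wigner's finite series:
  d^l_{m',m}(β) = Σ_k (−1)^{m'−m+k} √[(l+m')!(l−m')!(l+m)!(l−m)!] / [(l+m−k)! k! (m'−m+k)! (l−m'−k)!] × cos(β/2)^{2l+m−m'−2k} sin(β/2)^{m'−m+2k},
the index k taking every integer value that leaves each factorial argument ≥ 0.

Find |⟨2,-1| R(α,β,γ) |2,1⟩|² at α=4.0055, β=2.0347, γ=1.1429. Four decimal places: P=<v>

D^2_{-1,1}(4.0055,2.0347,1.1429) = e^{-i·-1·4.0055}·d^2_{-1,1}(2.0347)·e^{-i·1·1.1429}. Compute d first:
With c≡cos(β/2)=0.525622 and s≡sin(β/2)=0.850718, N=[1·6·6·1]^{1/2}=6.000000
Admissible k: 2..3 (factorial args all ≥0)
  k=2: (−1)^0·6.0000/(2)·0.5256^2·0.8507^2 = +0.599846
  k=3: (−1)^1·6.0000/(6)·0.5256^0·0.8507^4 = -0.523773
d^2_{-1,1}(2.0347) = +0.599846 -0.523773 = +0.076074
|D^2_{-1,1}|² = |d^2_{-1,1}(β)|² = (+0.076074)² = 0.005787 (the z-rotation phases have unit modulus)

P=0.0058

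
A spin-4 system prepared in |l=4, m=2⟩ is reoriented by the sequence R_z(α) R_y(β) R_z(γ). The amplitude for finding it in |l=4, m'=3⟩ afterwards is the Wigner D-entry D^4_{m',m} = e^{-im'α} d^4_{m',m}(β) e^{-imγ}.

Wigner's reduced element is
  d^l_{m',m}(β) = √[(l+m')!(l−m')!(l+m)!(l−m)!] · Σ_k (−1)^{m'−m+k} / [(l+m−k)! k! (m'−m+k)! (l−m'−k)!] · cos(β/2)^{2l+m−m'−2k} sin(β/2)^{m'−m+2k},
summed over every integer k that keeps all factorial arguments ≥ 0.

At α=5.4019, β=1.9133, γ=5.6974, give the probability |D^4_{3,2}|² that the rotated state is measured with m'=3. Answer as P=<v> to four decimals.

D^4_{3,2}(5.4019,1.9133,5.6974) = e^{-i·3·5.4019}·d^4_{3,2}(1.9133)·e^{-i·2·5.6974}. Compute d first:
With c≡cos(β/2)=0.576261 and s≡sin(β/2)=0.817266, N=[5040·1·720·2]^{1/2}=2693.993318
The bounds max(0,m−m')=0 and min(l+m,l−m')=1 give 2 terms
  k=0: (−1)^1·2693.9933/(720)·0.5763^7·0.8173^1 = -0.064530
  k=1: (−1)^2·2693.9933/(240)·0.5763^5·0.8173^3 = +0.389378
d^4_{3,2}(1.9133) = -0.064530 +0.389378 = +0.324848
|D^4_{3,2}|² = |d^4_{3,2}(β)|² = (+0.324848)² = 0.105526 (the z-rotation phases have unit modulus)

P=0.1055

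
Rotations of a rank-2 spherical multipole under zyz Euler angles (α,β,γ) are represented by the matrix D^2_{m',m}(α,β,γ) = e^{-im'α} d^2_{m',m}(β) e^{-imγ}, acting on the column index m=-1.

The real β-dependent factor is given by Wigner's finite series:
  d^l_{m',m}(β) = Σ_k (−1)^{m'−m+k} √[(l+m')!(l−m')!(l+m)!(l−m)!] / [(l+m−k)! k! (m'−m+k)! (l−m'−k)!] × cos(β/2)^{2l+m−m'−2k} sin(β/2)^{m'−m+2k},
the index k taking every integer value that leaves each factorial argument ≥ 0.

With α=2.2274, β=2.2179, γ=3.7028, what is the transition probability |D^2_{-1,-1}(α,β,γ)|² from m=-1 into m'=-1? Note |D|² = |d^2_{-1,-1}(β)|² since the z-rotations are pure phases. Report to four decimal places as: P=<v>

P=0.1918

Split into d^2_{-1,-1}(β=2.2179) × two z-phases.
c=cos(2.2179/2)=0.445602, s=sin(2.2179/2)=0.895231; N=√[1·6·1·6]=6.000000
k∈{0,1} keeps every argument non-negative
  k=0: (−1)^0·6.0000/(6)·0.4456^4·0.8952^0 = +0.039426
  k=1: (−1)^1·6.0000/(2)·0.4456^2·0.8952^2 = -0.477403
d^2_{-1,-1}(2.2179) = +0.039426 -0.477403 = -0.437977
|D^2_{-1,-1}|² = |d^2_{-1,-1}(β)|² = (-0.437977)² = 0.191824 (the z-rotation phases have unit modulus)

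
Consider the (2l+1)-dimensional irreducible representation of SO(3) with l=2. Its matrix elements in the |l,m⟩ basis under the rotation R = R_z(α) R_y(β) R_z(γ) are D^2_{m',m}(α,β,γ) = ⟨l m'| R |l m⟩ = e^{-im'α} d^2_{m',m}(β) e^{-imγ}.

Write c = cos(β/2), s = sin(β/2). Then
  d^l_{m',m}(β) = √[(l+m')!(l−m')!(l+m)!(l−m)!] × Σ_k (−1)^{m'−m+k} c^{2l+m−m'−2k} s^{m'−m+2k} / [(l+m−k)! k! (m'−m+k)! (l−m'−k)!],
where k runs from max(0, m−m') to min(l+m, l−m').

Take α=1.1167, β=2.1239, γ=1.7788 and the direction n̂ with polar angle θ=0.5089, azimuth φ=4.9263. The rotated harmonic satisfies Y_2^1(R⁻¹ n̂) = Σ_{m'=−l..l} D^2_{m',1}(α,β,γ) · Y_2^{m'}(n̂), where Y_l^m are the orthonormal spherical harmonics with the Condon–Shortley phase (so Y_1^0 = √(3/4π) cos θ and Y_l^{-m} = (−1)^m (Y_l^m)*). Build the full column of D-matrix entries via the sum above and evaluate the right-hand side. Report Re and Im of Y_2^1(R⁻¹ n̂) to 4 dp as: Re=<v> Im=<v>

Re=-0.1111 Im=0.3591

Need the full column D^2_{m',1} for m'=−2..2 at α=1.1167, β=2.1239, γ=1.7788.
cos(β/2)=0.487170, sin(β/2)=0.873307
d^2_{-2,1}: single k=3 term ⇒ +0.648951;  D = +0.583041+0.284956i
d^2_{-1,1}: k∈[2..3] ⇒ +0.543021 -0.581658 = -0.038638;  D = -0.030474+0.023753i
d^2_{0,1}: k∈[1..2] ⇒ +0.247334 -0.794799 = -0.547465;  D = +0.113055+0.535664i
d^2_{1,1}: k∈[0..1] ⇒ +0.056328 -0.543021 = -0.486693;  D = +0.472030+0.118566i
d^2_{2,1}: single k=0 term ⇒ -0.201948;  D = +0.130127-0.154433i
Y_2^{m'}(θ=0.5089,φ=4.9263) and Σ D·Y over m':
  (+0.5830+0.2850i)·(-0.0834+0.0380i)  (-0.0305+0.0238i)·(+0.0698+0.3212i)  (+0.1131+0.5357i)·(+0.4062+0.0000i)  (+0.4720+0.1186i)·(-0.0698+0.3212i)  (+0.1301-0.1544i)·(-0.0834-0.0380i)
Y_2^1(R⁻¹ n̂) = -0.111072+0.359133i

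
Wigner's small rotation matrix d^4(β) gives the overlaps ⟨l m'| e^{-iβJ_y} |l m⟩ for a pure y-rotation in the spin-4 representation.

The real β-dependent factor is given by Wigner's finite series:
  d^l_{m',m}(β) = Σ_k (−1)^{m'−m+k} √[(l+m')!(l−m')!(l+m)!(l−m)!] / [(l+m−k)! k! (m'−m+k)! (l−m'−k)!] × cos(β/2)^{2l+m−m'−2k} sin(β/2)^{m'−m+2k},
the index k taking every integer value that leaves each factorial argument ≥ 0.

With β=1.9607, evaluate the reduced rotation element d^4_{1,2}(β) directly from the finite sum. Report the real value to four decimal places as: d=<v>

d^4_{1,2}(β=1.9607) via Wigner's sum:
With c≡cos(β/2)=0.556732 and s≡sin(β/2)=0.830692, N=[120·6·720·2]^{1/2}=1018.233765
k∈{1,2,3} keeps every argument non-negative
  k=1: (−1)^0·1018.2338/(240)·0.5567^7·0.8307^1 = +0.058425
  k=2: (−1)^1·1018.2338/(48)·0.5567^5·0.8307^3 = -0.650365
  k=3: (−1)^2·1018.2338/(72)·0.5567^3·0.8307^5 = +0.965282
d^4_{1,2}(1.9607) = +0.058425 -0.650365 +0.965282 = +0.373342

d=0.3733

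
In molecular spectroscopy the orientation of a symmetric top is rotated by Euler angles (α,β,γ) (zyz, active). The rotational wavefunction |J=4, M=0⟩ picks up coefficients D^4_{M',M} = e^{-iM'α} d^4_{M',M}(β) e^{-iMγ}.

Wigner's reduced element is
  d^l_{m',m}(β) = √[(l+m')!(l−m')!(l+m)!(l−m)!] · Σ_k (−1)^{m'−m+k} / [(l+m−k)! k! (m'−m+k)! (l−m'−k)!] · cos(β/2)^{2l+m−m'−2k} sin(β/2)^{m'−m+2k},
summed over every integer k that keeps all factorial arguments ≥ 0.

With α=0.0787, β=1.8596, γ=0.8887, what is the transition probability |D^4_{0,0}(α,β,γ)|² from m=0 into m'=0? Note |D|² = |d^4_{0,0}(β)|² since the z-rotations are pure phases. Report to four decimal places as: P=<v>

P=0.0099

D^4_{0,0}(0.0787,1.8596,0.8887) = e^{-i·0·0.0787}·d^4_{0,0}(1.8596)·e^{-i·0·0.8887}. Compute d first:
With c≡cos(β/2)=0.597994 and s≡sin(β/2)=0.801500, N=[24·24·24·24]^{1/2}=576.000000
k∈{0,1,2,3,4} keeps every argument non-negative
  k=0: (−1)^0·576.0000/(576)·0.5980^8·0.8015^0 = +0.016352
  k=1: (−1)^1·576.0000/(36)·0.5980^6·0.8015^2 = -0.470013
  k=2: (−1)^2·576.0000/(16)·0.5980^4·0.8015^4 = +1.899790
  k=3: (−1)^3·576.0000/(36)·0.5980^2·0.8015^6 = -1.516828
  k=4: (−1)^4·576.0000/(576)·0.5980^0·0.8015^8 = +0.170306
d^4_{0,0}(1.8596) = +0.016352 -0.470013 +1.899790 -1.516828 +0.170306 = +0.099607
|D^4_{0,0}|² = |d^4_{0,0}(β)|² = (+0.099607)² = 0.009922 (the z-rotation phases have unit modulus)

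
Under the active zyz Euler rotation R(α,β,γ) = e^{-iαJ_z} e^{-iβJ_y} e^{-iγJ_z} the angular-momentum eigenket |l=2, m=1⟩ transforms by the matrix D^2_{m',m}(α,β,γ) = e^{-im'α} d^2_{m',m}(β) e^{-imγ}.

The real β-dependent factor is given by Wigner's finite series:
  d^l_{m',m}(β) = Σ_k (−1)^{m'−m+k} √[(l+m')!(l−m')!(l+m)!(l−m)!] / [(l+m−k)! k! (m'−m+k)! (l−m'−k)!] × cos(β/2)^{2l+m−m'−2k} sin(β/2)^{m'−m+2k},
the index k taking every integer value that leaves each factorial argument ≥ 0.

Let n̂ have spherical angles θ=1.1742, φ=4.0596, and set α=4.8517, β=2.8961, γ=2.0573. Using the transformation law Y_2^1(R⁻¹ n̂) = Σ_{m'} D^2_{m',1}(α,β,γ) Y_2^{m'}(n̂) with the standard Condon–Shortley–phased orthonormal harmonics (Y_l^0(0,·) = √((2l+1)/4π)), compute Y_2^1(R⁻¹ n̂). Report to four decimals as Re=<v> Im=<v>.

Re=-0.0407 Im=0.1587

Need the full column D^2_{m',1} for m'=−2..2 at α=4.8517, β=2.8961, γ=2.0573.
cos(β/2)=0.122438, sin(β/2)=0.992476
d^2_{-2,1}: single k=3 term ⇒ +0.239391;  D = +0.049407+0.234237i
d^2_{-1,1}: k∈[2..3] ⇒ +0.044299 -0.970242 = -0.925943;  D = +0.870694-0.315061i
d^2_{0,1}: k∈[1..2] ⇒ +0.004462 -0.293193 = -0.288731;  D = +0.134993+0.255230i
d^2_{1,1}: k∈[0..1] ⇒ +0.000225 -0.044299 = -0.044074;  D = -0.035722+0.025817i
d^2_{2,1}: single k=0 term ⇒ -0.003643;  D = -0.002523-0.002628i
Y_2^{m'}(θ=1.1742,φ=4.0596) and Σ D·Y over m':
  (+0.0494+0.2342i)·(-0.0861-0.3171i)  (+0.8707-0.3151i)·(-0.1672+0.2187i)  (+0.1350+0.2552i)·(-0.1742+0.0000i)  (-0.0357+0.0258i)·(+0.1672+0.2187i)  (-0.0025-0.0026i)·(-0.0861+0.3171i)
Y_2^1(R⁻¹ n̂) = -0.040734+0.158685i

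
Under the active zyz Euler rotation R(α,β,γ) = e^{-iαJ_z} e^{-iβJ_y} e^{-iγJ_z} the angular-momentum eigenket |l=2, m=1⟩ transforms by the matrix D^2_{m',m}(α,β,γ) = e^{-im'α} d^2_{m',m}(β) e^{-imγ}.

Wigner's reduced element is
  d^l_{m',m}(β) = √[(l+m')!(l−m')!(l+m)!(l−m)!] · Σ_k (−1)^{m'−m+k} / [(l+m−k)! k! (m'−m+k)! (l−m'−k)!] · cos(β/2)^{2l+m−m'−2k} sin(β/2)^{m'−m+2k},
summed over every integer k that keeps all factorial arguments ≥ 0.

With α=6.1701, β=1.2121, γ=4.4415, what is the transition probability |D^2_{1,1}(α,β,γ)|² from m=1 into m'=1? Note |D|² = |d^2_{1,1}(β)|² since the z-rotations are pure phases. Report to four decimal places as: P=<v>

P=0.0405

D^2_{1,1}(6.1701,1.2121,4.4415) = e^{-i·1·6.1701}·d^2_{1,1}(1.2121)·e^{-i·1·4.4415}. Compute d first:
With c≡cos(β/2)=0.821904 and s≡sin(β/2)=0.569625, N=[6·1·6·1]^{1/2}=6.000000
k: max(0,(1)−(1))=0 … min(2+(1),2−(1))=1
  k=0: (−1)^0·6.0000/(6)·0.8219^4·0.5696^0 = +0.456337
  k=1: (−1)^1·6.0000/(2)·0.8219^2·0.5696^2 = -0.657571
d^2_{1,1}(1.2121) = +0.456337 -0.657571 = -0.201234
|D^2_{1,1}|² = |d^2_{1,1}(β)|² = (-0.201234)² = 0.040495 (the z-rotation phases have unit modulus)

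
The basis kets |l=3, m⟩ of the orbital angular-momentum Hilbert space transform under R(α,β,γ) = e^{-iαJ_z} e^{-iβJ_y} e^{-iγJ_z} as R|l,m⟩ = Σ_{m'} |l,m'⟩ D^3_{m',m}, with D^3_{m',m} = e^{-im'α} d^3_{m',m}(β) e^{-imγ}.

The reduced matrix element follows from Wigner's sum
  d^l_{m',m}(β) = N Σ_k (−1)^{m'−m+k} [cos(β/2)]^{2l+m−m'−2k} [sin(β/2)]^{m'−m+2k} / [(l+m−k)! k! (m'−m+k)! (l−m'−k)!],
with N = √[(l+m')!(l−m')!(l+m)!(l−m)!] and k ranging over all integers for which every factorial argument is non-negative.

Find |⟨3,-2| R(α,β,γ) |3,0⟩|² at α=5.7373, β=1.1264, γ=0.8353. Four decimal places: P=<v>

P=0.2303

Split into d^3_{-2,0}(β=1.1264) × two z-phases.
With c≡cos(β/2)=0.845551 and s≡sin(β/2)=0.533895, N=[1·120·6·6]^{1/2}=65.726707
k: max(0,(0)−(-2))=2 … min(3+(0),3−(-2))=3
  k=2: (−1)^0·65.7267/(12)·0.8456^4·0.5339^2 = +0.798052
  k=3: (−1)^1·65.7267/(12)·0.8456^2·0.5339^4 = -0.318172
d^3_{-2,0}(1.1264) = +0.798052 -0.318172 = +0.479879
|D^3_{-2,0}|² = |d^3_{-2,0}(β)|² = (+0.479879)² = 0.230284 (the z-rotation phases have unit modulus)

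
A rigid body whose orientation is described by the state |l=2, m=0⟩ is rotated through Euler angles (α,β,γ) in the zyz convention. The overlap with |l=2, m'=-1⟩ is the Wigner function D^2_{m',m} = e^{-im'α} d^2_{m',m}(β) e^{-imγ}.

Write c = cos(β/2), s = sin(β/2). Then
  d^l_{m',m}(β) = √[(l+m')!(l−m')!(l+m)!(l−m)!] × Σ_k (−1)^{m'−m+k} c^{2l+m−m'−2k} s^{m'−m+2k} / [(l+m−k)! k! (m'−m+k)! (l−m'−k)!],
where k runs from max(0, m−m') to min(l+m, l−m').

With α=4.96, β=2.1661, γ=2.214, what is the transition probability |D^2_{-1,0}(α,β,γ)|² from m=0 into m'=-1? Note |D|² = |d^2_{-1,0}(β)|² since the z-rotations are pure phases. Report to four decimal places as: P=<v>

D^2_{-1,0}(4.96,2.1661,2.214) = e^{-i·-1·4.96}·d^2_{-1,0}(2.1661)·e^{-i·0·2.214}. Compute d first:
With c≡cos(β/2)=0.468636 and s≡sin(β/2)=0.883391, N=[1·6·2·2]^{1/2}=4.898979
Admissible k: 1..2 (factorial args all ≥0)
  k=1: (−1)^0·4.8990/(2)·0.4686^3·0.8834^1 = +0.222708
  k=2: (−1)^1·4.8990/(2)·0.4686^1·0.8834^3 = -0.791354
d^2_{-1,0}(2.1661) = +0.222708 -0.791354 = -0.568646
|D^2_{-1,0}|² = |d^2_{-1,0}(β)|² = (-0.568646)² = 0.323358 (the z-rotation phases have unit modulus)

P=0.3234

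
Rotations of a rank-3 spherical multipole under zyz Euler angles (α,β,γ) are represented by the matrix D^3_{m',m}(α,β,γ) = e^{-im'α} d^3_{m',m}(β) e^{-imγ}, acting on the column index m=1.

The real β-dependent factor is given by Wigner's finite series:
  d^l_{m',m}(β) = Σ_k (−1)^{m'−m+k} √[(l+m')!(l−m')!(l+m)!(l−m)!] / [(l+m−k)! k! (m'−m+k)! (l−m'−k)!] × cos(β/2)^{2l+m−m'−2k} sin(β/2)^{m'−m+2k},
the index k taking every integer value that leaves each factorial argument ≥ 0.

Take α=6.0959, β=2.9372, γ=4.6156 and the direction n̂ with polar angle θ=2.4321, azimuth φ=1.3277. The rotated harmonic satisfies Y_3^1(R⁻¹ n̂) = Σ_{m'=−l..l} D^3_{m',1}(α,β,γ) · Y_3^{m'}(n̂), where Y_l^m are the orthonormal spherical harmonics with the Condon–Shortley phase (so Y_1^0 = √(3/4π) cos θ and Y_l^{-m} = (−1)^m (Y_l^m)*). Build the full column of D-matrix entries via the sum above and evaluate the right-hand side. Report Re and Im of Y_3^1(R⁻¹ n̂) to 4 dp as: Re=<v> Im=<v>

Need the full column D^3_{m',1} for m'=−3..3 at α=6.0959, β=2.9372, γ=4.6156.
cos(β/2)=0.102019, sin(β/2)=0.994782
d^3_{-3,1}: single k=4 term ⇒ +0.039474;  D = +0.017704+0.035282i
d^3_{-2,1}: k∈[3..4] ⇒ +0.006611 -0.314282 = -0.307671;  D = -0.084371-0.295877i
d^3_{-1,1}: k∈[2..4] ⇒ +0.000643 -0.081538 +0.969100 = +0.888206;  D = +0.080270+0.884571i
d^3_{0,1}: k∈[1..3] ⇒ +0.000038 -0.010863 +0.344279 = +0.333454;  D = -0.032224+0.331894i
d^3_{1,1}: k∈[0..2] ⇒ +0.000001 -0.000858 +0.061154 = +0.060297;  D = -0.016899+0.057881i
d^3_{2,1}: k∈[0..1] ⇒ -0.000035 +0.006611 = +0.006576;  D = -0.002986+0.005859i
d^3_{3,1}: single k=0 term ⇒ +0.000415;  D = -0.000254+0.000328i
Y_3^{m'}(θ=2.4321,φ=1.3277) and Σ D·Y over m':
  (+0.0177+0.0353i)·(-0.0769+0.0860i)  (-0.0844-0.2959i)·(+0.2909+0.1538i)  (+0.0803+0.8846i)·(+0.0952-0.3838i)  (-0.0322+0.3319i)·(+0.0345+0.0000i)  (-0.0169+0.0579i)·(-0.0952-0.3838i)  (-0.0030+0.0059i)·(+0.2909-0.1538i)  (-0.0003+0.0003i)·(+0.0769+0.0860i)
Y_3^1(R⁻¹ n̂) = +0.386361-0.032254i

Re=0.3864 Im=-0.0323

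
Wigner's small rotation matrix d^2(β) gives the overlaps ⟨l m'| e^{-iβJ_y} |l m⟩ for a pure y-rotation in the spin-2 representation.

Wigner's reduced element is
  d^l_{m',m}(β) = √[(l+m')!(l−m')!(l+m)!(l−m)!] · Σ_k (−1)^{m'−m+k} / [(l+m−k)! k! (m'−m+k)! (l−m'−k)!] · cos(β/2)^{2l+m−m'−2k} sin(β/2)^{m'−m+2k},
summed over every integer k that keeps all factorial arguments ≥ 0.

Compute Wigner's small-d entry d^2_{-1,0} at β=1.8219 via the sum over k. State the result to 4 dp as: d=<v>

d=-0.2948

d^2_{-1,0}(β=1.8219) via Wigner's sum:
Half-angle: c=0.612995, s=0.790086. N=√(1·6·2·2)=4.898979
k∈{1,2} keeps every argument non-negative
  k=1: (−1)^0·4.8990/(2)·0.6130^3·0.7901^1 = +0.445781
  k=2: (−1)^1·4.8990/(2)·0.6130^1·0.7901^3 = -0.740554
d^2_{-1,0}(1.8219) = +0.445781 -0.740554 = -0.294773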